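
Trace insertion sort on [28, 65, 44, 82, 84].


Initial: [28, 65, 44, 82, 84]
Insert 65: [28, 65, 44, 82, 84]
Insert 44: [28, 44, 65, 82, 84]
Insert 82: [28, 44, 65, 82, 84]
Insert 84: [28, 44, 65, 82, 84]

Sorted: [28, 44, 65, 82, 84]


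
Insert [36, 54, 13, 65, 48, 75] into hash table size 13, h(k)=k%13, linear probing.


Insert 36: h=10 -> slot 10
Insert 54: h=2 -> slot 2
Insert 13: h=0 -> slot 0
Insert 65: h=0, 1 probes -> slot 1
Insert 48: h=9 -> slot 9
Insert 75: h=10, 1 probes -> slot 11

Table: [13, 65, 54, None, None, None, None, None, None, 48, 36, 75, None]


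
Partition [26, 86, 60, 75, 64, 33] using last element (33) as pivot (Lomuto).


Pivot: 33
  26 <= 33: advance i (no swap)
Place pivot at 1: [26, 33, 60, 75, 64, 86]

Partitioned: [26, 33, 60, 75, 64, 86]


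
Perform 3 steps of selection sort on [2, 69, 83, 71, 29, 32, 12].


Initial: [2, 69, 83, 71, 29, 32, 12]
Step 1: min=2 at 0
  Swap: [2, 69, 83, 71, 29, 32, 12]
Step 2: min=12 at 6
  Swap: [2, 12, 83, 71, 29, 32, 69]
Step 3: min=29 at 4
  Swap: [2, 12, 29, 71, 83, 32, 69]

After 3 steps: [2, 12, 29, 71, 83, 32, 69]


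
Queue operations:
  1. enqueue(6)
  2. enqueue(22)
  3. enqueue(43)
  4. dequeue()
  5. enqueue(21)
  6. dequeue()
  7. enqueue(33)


enqueue(6) -> [6]
enqueue(22) -> [6, 22]
enqueue(43) -> [6, 22, 43]
dequeue()->6, [22, 43]
enqueue(21) -> [22, 43, 21]
dequeue()->22, [43, 21]
enqueue(33) -> [43, 21, 33]

Final queue: [43, 21, 33]


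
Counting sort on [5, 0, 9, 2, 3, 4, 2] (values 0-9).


Input: [5, 0, 9, 2, 3, 4, 2]
Counts: [1, 0, 2, 1, 1, 1, 0, 0, 0, 1]

Sorted: [0, 2, 2, 3, 4, 5, 9]


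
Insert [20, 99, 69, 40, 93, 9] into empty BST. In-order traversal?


Insert 20: root
Insert 99: R from 20
Insert 69: R from 20 -> L from 99
Insert 40: R from 20 -> L from 99 -> L from 69
Insert 93: R from 20 -> L from 99 -> R from 69
Insert 9: L from 20

In-order: [9, 20, 40, 69, 93, 99]


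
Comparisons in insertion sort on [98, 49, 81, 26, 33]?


Algorithm: insertion sort
Input: [98, 49, 81, 26, 33]
Sorted: [26, 33, 49, 81, 98]

10


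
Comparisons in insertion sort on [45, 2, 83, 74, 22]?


Algorithm: insertion sort
Input: [45, 2, 83, 74, 22]
Sorted: [2, 22, 45, 74, 83]

8


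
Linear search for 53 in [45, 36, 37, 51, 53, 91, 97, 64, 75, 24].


i=0: 45!=53
i=1: 36!=53
i=2: 37!=53
i=3: 51!=53
i=4: 53==53 found!

Found at 4, 5 comps


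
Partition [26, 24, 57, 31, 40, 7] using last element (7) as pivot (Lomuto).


Pivot: 7
Place pivot at 0: [7, 24, 57, 31, 40, 26]

Partitioned: [7, 24, 57, 31, 40, 26]


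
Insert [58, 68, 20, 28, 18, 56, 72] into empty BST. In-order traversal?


Insert 58: root
Insert 68: R from 58
Insert 20: L from 58
Insert 28: L from 58 -> R from 20
Insert 18: L from 58 -> L from 20
Insert 56: L from 58 -> R from 20 -> R from 28
Insert 72: R from 58 -> R from 68

In-order: [18, 20, 28, 56, 58, 68, 72]


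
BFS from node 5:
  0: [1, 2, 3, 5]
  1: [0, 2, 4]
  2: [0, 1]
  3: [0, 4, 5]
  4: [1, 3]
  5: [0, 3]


Visit 5, enqueue [0, 3]
Visit 0, enqueue [1, 2]
Visit 3, enqueue [4]
Visit 1, enqueue []
Visit 2, enqueue []
Visit 4, enqueue []

BFS order: [5, 0, 3, 1, 2, 4]


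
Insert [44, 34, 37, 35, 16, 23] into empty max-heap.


Insert 44: [44]
Insert 34: [44, 34]
Insert 37: [44, 34, 37]
Insert 35: [44, 35, 37, 34]
Insert 16: [44, 35, 37, 34, 16]
Insert 23: [44, 35, 37, 34, 16, 23]

Final heap: [44, 35, 37, 34, 16, 23]


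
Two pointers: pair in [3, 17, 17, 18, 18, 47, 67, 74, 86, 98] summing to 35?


lo=0(3)+hi=9(98)=101
lo=0(3)+hi=8(86)=89
lo=0(3)+hi=7(74)=77
lo=0(3)+hi=6(67)=70
lo=0(3)+hi=5(47)=50
lo=0(3)+hi=4(18)=21
lo=1(17)+hi=4(18)=35

Yes: 17+18=35


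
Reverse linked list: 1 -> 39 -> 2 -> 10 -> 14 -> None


Step 1: curr=1, set curr.next=prev(None) | reversed so far: 1
Step 2: curr=39, set curr.next=prev(1) | reversed so far: 39 -> 1
Step 3: curr=2, set curr.next=prev(39) | reversed so far: 2 -> 39 -> 1
Step 4: curr=10, set curr.next=prev(2) | reversed so far: 10 -> 2 -> 39 -> 1
Step 5: curr=14, set curr.next=prev(10) | reversed so far: 14 -> 10 -> 2 -> 39 -> 1

14 -> 10 -> 2 -> 39 -> 1 -> None


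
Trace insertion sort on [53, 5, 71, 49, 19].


Initial: [53, 5, 71, 49, 19]
Insert 5: [5, 53, 71, 49, 19]
Insert 71: [5, 53, 71, 49, 19]
Insert 49: [5, 49, 53, 71, 19]
Insert 19: [5, 19, 49, 53, 71]

Sorted: [5, 19, 49, 53, 71]


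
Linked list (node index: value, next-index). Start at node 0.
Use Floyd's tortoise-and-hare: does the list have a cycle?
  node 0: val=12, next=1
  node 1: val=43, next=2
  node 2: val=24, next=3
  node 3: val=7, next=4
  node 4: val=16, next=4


Floyd's tortoise (slow, +1) and hare (fast, +2):
  init: slow=0, fast=0
  step 1: slow=1, fast=2
  step 2: slow=2, fast=4
  step 3: slow=3, fast=4
  step 4: slow=4, fast=4
  slow == fast at node 4: cycle detected

Cycle: yes


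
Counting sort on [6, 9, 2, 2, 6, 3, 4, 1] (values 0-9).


Input: [6, 9, 2, 2, 6, 3, 4, 1]
Counts: [0, 1, 2, 1, 1, 0, 2, 0, 0, 1]

Sorted: [1, 2, 2, 3, 4, 6, 6, 9]


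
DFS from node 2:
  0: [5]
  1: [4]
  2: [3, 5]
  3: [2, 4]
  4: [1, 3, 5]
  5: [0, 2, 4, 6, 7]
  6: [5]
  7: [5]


Visit 2, push [5, 3]
Visit 3, push [4]
Visit 4, push [5, 1]
Visit 1, push []
Visit 5, push [7, 6, 0]
Visit 0, push []
Visit 6, push []
Visit 7, push []

DFS order: [2, 3, 4, 1, 5, 0, 6, 7]


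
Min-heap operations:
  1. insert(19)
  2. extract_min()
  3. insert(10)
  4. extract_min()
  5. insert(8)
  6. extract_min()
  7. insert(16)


insert(19) -> [19]
extract_min()->19, []
insert(10) -> [10]
extract_min()->10, []
insert(8) -> [8]
extract_min()->8, []
insert(16) -> [16]

Final heap: [16]


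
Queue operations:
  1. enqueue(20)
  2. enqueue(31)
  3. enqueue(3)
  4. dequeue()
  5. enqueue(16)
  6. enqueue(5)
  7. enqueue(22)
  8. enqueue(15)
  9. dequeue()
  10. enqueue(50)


enqueue(20) -> [20]
enqueue(31) -> [20, 31]
enqueue(3) -> [20, 31, 3]
dequeue()->20, [31, 3]
enqueue(16) -> [31, 3, 16]
enqueue(5) -> [31, 3, 16, 5]
enqueue(22) -> [31, 3, 16, 5, 22]
enqueue(15) -> [31, 3, 16, 5, 22, 15]
dequeue()->31, [3, 16, 5, 22, 15]
enqueue(50) -> [3, 16, 5, 22, 15, 50]

Final queue: [3, 16, 5, 22, 15, 50]


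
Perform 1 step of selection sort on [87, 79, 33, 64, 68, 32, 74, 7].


Initial: [87, 79, 33, 64, 68, 32, 74, 7]
Step 1: min=7 at 7
  Swap: [7, 79, 33, 64, 68, 32, 74, 87]

After 1 step: [7, 79, 33, 64, 68, 32, 74, 87]


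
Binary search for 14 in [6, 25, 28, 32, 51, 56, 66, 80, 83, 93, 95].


Step 1: lo=0, hi=10, mid=5, val=56
Step 2: lo=0, hi=4, mid=2, val=28
Step 3: lo=0, hi=1, mid=0, val=6
Step 4: lo=1, hi=1, mid=1, val=25

Not found


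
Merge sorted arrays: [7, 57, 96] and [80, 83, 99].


Take 7 from A
Take 57 from A
Take 80 from B
Take 83 from B
Take 96 from A

Merged: [7, 57, 80, 83, 96, 99]


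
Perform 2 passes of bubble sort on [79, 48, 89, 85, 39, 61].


Initial: [79, 48, 89, 85, 39, 61]
Pass 1: [48, 79, 85, 39, 61, 89] (4 swaps)
Pass 2: [48, 79, 39, 61, 85, 89] (2 swaps)

After 2 passes: [48, 79, 39, 61, 85, 89]


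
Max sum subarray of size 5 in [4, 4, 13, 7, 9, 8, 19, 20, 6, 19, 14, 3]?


[0:5]: 37
[1:6]: 41
[2:7]: 56
[3:8]: 63
[4:9]: 62
[5:10]: 72
[6:11]: 78
[7:12]: 62

Max: 78 at [6:11]


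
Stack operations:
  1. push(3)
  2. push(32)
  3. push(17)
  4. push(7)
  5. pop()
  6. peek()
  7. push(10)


push(3) -> [3]
push(32) -> [3, 32]
push(17) -> [3, 32, 17]
push(7) -> [3, 32, 17, 7]
pop()->7, [3, 32, 17]
peek()->17
push(10) -> [3, 32, 17, 10]

Final stack: [3, 32, 17, 10]


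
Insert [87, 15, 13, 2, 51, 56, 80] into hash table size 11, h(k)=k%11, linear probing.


Insert 87: h=10 -> slot 10
Insert 15: h=4 -> slot 4
Insert 13: h=2 -> slot 2
Insert 2: h=2, 1 probes -> slot 3
Insert 51: h=7 -> slot 7
Insert 56: h=1 -> slot 1
Insert 80: h=3, 2 probes -> slot 5

Table: [None, 56, 13, 2, 15, 80, None, 51, None, None, 87]


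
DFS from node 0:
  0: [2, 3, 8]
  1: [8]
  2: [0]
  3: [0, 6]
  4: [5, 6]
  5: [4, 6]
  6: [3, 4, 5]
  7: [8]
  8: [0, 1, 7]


Visit 0, push [8, 3, 2]
Visit 2, push []
Visit 3, push [6]
Visit 6, push [5, 4]
Visit 4, push [5]
Visit 5, push []
Visit 8, push [7, 1]
Visit 1, push []
Visit 7, push []

DFS order: [0, 2, 3, 6, 4, 5, 8, 1, 7]


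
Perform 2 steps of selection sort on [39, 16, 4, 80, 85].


Initial: [39, 16, 4, 80, 85]
Step 1: min=4 at 2
  Swap: [4, 16, 39, 80, 85]
Step 2: min=16 at 1
  Swap: [4, 16, 39, 80, 85]

After 2 steps: [4, 16, 39, 80, 85]


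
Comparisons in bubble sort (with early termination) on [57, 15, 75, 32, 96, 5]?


Algorithm: bubble sort (with early termination)
Input: [57, 15, 75, 32, 96, 5]
Sorted: [5, 15, 32, 57, 75, 96]

15


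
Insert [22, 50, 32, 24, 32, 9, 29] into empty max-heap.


Insert 22: [22]
Insert 50: [50, 22]
Insert 32: [50, 22, 32]
Insert 24: [50, 24, 32, 22]
Insert 32: [50, 32, 32, 22, 24]
Insert 9: [50, 32, 32, 22, 24, 9]
Insert 29: [50, 32, 32, 22, 24, 9, 29]

Final heap: [50, 32, 32, 22, 24, 9, 29]


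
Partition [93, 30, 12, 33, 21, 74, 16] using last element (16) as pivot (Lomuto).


Pivot: 16
  12 <= 16: swap -> [12, 30, 93, 33, 21, 74, 16]
Place pivot at 1: [12, 16, 93, 33, 21, 74, 30]

Partitioned: [12, 16, 93, 33, 21, 74, 30]


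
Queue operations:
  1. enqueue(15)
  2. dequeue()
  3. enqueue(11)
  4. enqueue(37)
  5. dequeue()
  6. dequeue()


enqueue(15) -> [15]
dequeue()->15, []
enqueue(11) -> [11]
enqueue(37) -> [11, 37]
dequeue()->11, [37]
dequeue()->37, []

Final queue: []


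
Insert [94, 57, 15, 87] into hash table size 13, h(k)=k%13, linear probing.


Insert 94: h=3 -> slot 3
Insert 57: h=5 -> slot 5
Insert 15: h=2 -> slot 2
Insert 87: h=9 -> slot 9

Table: [None, None, 15, 94, None, 57, None, None, None, 87, None, None, None]


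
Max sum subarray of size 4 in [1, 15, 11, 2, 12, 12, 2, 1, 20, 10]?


[0:4]: 29
[1:5]: 40
[2:6]: 37
[3:7]: 28
[4:8]: 27
[5:9]: 35
[6:10]: 33

Max: 40 at [1:5]


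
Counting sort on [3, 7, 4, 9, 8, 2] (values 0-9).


Input: [3, 7, 4, 9, 8, 2]
Counts: [0, 0, 1, 1, 1, 0, 0, 1, 1, 1]

Sorted: [2, 3, 4, 7, 8, 9]


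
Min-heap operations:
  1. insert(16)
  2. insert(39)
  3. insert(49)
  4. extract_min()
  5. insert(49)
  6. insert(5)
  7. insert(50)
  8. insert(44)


insert(16) -> [16]
insert(39) -> [16, 39]
insert(49) -> [16, 39, 49]
extract_min()->16, [39, 49]
insert(49) -> [39, 49, 49]
insert(5) -> [5, 39, 49, 49]
insert(50) -> [5, 39, 49, 49, 50]
insert(44) -> [5, 39, 44, 49, 50, 49]

Final heap: [5, 39, 44, 49, 50, 49]


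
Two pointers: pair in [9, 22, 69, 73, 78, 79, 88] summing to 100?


lo=0(9)+hi=6(88)=97
lo=1(22)+hi=6(88)=110
lo=1(22)+hi=5(79)=101
lo=1(22)+hi=4(78)=100

Yes: 22+78=100


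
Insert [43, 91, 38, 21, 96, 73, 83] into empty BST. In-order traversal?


Insert 43: root
Insert 91: R from 43
Insert 38: L from 43
Insert 21: L from 43 -> L from 38
Insert 96: R from 43 -> R from 91
Insert 73: R from 43 -> L from 91
Insert 83: R from 43 -> L from 91 -> R from 73

In-order: [21, 38, 43, 73, 83, 91, 96]


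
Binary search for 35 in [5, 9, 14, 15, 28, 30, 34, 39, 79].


Step 1: lo=0, hi=8, mid=4, val=28
Step 2: lo=5, hi=8, mid=6, val=34
Step 3: lo=7, hi=8, mid=7, val=39

Not found


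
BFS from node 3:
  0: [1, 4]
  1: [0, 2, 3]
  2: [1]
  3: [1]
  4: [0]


Visit 3, enqueue [1]
Visit 1, enqueue [0, 2]
Visit 0, enqueue [4]
Visit 2, enqueue []
Visit 4, enqueue []

BFS order: [3, 1, 0, 2, 4]


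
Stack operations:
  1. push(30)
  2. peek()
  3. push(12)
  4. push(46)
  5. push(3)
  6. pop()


push(30) -> [30]
peek()->30
push(12) -> [30, 12]
push(46) -> [30, 12, 46]
push(3) -> [30, 12, 46, 3]
pop()->3, [30, 12, 46]

Final stack: [30, 12, 46]


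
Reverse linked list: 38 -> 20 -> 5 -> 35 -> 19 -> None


Step 1: curr=38, set curr.next=prev(None) | reversed so far: 38
Step 2: curr=20, set curr.next=prev(38) | reversed so far: 20 -> 38
Step 3: curr=5, set curr.next=prev(20) | reversed so far: 5 -> 20 -> 38
Step 4: curr=35, set curr.next=prev(5) | reversed so far: 35 -> 5 -> 20 -> 38
Step 5: curr=19, set curr.next=prev(35) | reversed so far: 19 -> 35 -> 5 -> 20 -> 38

19 -> 35 -> 5 -> 20 -> 38 -> None


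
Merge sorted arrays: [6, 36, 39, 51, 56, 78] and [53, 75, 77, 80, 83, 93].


Take 6 from A
Take 36 from A
Take 39 from A
Take 51 from A
Take 53 from B
Take 56 from A
Take 75 from B
Take 77 from B
Take 78 from A

Merged: [6, 36, 39, 51, 53, 56, 75, 77, 78, 80, 83, 93]


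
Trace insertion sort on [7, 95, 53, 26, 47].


Initial: [7, 95, 53, 26, 47]
Insert 95: [7, 95, 53, 26, 47]
Insert 53: [7, 53, 95, 26, 47]
Insert 26: [7, 26, 53, 95, 47]
Insert 47: [7, 26, 47, 53, 95]

Sorted: [7, 26, 47, 53, 95]


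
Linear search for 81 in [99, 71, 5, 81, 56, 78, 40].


i=0: 99!=81
i=1: 71!=81
i=2: 5!=81
i=3: 81==81 found!

Found at 3, 4 comps


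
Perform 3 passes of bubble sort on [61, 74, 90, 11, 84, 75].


Initial: [61, 74, 90, 11, 84, 75]
Pass 1: [61, 74, 11, 84, 75, 90] (3 swaps)
Pass 2: [61, 11, 74, 75, 84, 90] (2 swaps)
Pass 3: [11, 61, 74, 75, 84, 90] (1 swaps)

After 3 passes: [11, 61, 74, 75, 84, 90]


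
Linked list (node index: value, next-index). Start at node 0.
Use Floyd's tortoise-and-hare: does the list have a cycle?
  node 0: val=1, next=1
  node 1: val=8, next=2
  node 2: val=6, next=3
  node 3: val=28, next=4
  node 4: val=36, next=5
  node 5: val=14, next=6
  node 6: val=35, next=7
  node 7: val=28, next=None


Floyd's tortoise (slow, +1) and hare (fast, +2):
  init: slow=0, fast=0
  step 1: slow=1, fast=2
  step 2: slow=2, fast=4
  step 3: slow=3, fast=6
  step 4: fast 6->7->None, no cycle

Cycle: no


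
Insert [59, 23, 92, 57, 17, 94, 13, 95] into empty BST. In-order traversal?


Insert 59: root
Insert 23: L from 59
Insert 92: R from 59
Insert 57: L from 59 -> R from 23
Insert 17: L from 59 -> L from 23
Insert 94: R from 59 -> R from 92
Insert 13: L from 59 -> L from 23 -> L from 17
Insert 95: R from 59 -> R from 92 -> R from 94

In-order: [13, 17, 23, 57, 59, 92, 94, 95]


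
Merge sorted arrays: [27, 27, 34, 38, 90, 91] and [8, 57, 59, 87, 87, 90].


Take 8 from B
Take 27 from A
Take 27 from A
Take 34 from A
Take 38 from A
Take 57 from B
Take 59 from B
Take 87 from B
Take 87 from B
Take 90 from A
Take 90 from B

Merged: [8, 27, 27, 34, 38, 57, 59, 87, 87, 90, 90, 91]


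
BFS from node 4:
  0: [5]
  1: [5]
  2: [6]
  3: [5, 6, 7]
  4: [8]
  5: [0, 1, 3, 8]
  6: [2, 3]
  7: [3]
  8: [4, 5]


Visit 4, enqueue [8]
Visit 8, enqueue [5]
Visit 5, enqueue [0, 1, 3]
Visit 0, enqueue []
Visit 1, enqueue []
Visit 3, enqueue [6, 7]
Visit 6, enqueue [2]
Visit 7, enqueue []
Visit 2, enqueue []

BFS order: [4, 8, 5, 0, 1, 3, 6, 7, 2]


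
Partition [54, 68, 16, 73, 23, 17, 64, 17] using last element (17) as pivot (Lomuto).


Pivot: 17
  16 <= 17: swap -> [16, 68, 54, 73, 23, 17, 64, 17]
  17 <= 17: swap -> [16, 17, 54, 73, 23, 68, 64, 17]
Place pivot at 2: [16, 17, 17, 73, 23, 68, 64, 54]

Partitioned: [16, 17, 17, 73, 23, 68, 64, 54]


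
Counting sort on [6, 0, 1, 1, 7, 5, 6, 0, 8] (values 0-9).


Input: [6, 0, 1, 1, 7, 5, 6, 0, 8]
Counts: [2, 2, 0, 0, 0, 1, 2, 1, 1, 0]

Sorted: [0, 0, 1, 1, 5, 6, 6, 7, 8]


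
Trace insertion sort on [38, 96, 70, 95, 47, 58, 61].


Initial: [38, 96, 70, 95, 47, 58, 61]
Insert 96: [38, 96, 70, 95, 47, 58, 61]
Insert 70: [38, 70, 96, 95, 47, 58, 61]
Insert 95: [38, 70, 95, 96, 47, 58, 61]
Insert 47: [38, 47, 70, 95, 96, 58, 61]
Insert 58: [38, 47, 58, 70, 95, 96, 61]
Insert 61: [38, 47, 58, 61, 70, 95, 96]

Sorted: [38, 47, 58, 61, 70, 95, 96]


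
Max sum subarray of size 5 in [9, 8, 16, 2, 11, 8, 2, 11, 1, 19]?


[0:5]: 46
[1:6]: 45
[2:7]: 39
[3:8]: 34
[4:9]: 33
[5:10]: 41

Max: 46 at [0:5]


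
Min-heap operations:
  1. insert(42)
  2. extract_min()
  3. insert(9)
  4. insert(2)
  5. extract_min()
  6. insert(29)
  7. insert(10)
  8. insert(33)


insert(42) -> [42]
extract_min()->42, []
insert(9) -> [9]
insert(2) -> [2, 9]
extract_min()->2, [9]
insert(29) -> [9, 29]
insert(10) -> [9, 29, 10]
insert(33) -> [9, 29, 10, 33]

Final heap: [9, 29, 10, 33]


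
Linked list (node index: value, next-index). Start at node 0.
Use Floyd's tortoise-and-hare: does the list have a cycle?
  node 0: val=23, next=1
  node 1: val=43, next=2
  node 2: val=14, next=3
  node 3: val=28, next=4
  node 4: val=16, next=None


Floyd's tortoise (slow, +1) and hare (fast, +2):
  init: slow=0, fast=0
  step 1: slow=1, fast=2
  step 2: slow=2, fast=4
  step 3: fast -> None, no cycle

Cycle: no


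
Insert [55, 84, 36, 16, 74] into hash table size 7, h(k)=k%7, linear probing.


Insert 55: h=6 -> slot 6
Insert 84: h=0 -> slot 0
Insert 36: h=1 -> slot 1
Insert 16: h=2 -> slot 2
Insert 74: h=4 -> slot 4

Table: [84, 36, 16, None, 74, None, 55]


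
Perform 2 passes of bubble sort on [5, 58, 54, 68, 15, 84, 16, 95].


Initial: [5, 58, 54, 68, 15, 84, 16, 95]
Pass 1: [5, 54, 58, 15, 68, 16, 84, 95] (3 swaps)
Pass 2: [5, 54, 15, 58, 16, 68, 84, 95] (2 swaps)

After 2 passes: [5, 54, 15, 58, 16, 68, 84, 95]


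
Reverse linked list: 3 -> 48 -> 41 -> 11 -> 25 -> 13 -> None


Step 1: curr=3, set curr.next=prev(None) | reversed so far: 3
Step 2: curr=48, set curr.next=prev(3) | reversed so far: 48 -> 3
Step 3: curr=41, set curr.next=prev(48) | reversed so far: 41 -> 48 -> 3
Step 4: curr=11, set curr.next=prev(41) | reversed so far: 11 -> 41 -> 48 -> 3
Step 5: curr=25, set curr.next=prev(11) | reversed so far: 25 -> 11 -> 41 -> 48 -> 3
Step 6: curr=13, set curr.next=prev(25) | reversed so far: 13 -> 25 -> 11 -> 41 -> 48 -> 3

13 -> 25 -> 11 -> 41 -> 48 -> 3 -> None


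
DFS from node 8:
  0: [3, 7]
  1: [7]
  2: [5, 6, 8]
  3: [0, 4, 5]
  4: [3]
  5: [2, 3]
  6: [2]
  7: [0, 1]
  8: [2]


Visit 8, push [2]
Visit 2, push [6, 5]
Visit 5, push [3]
Visit 3, push [4, 0]
Visit 0, push [7]
Visit 7, push [1]
Visit 1, push []
Visit 4, push []
Visit 6, push []

DFS order: [8, 2, 5, 3, 0, 7, 1, 4, 6]


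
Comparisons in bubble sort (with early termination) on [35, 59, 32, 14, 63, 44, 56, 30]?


Algorithm: bubble sort (with early termination)
Input: [35, 59, 32, 14, 63, 44, 56, 30]
Sorted: [14, 30, 32, 35, 44, 56, 59, 63]

28


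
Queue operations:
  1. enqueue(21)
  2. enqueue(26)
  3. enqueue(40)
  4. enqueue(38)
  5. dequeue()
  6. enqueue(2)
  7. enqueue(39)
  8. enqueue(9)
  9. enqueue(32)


enqueue(21) -> [21]
enqueue(26) -> [21, 26]
enqueue(40) -> [21, 26, 40]
enqueue(38) -> [21, 26, 40, 38]
dequeue()->21, [26, 40, 38]
enqueue(2) -> [26, 40, 38, 2]
enqueue(39) -> [26, 40, 38, 2, 39]
enqueue(9) -> [26, 40, 38, 2, 39, 9]
enqueue(32) -> [26, 40, 38, 2, 39, 9, 32]

Final queue: [26, 40, 38, 2, 39, 9, 32]


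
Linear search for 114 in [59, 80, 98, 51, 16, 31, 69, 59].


i=0: 59!=114
i=1: 80!=114
i=2: 98!=114
i=3: 51!=114
i=4: 16!=114
i=5: 31!=114
i=6: 69!=114
i=7: 59!=114

Not found, 8 comps


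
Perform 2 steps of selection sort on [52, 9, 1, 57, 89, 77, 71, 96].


Initial: [52, 9, 1, 57, 89, 77, 71, 96]
Step 1: min=1 at 2
  Swap: [1, 9, 52, 57, 89, 77, 71, 96]
Step 2: min=9 at 1
  Swap: [1, 9, 52, 57, 89, 77, 71, 96]

After 2 steps: [1, 9, 52, 57, 89, 77, 71, 96]


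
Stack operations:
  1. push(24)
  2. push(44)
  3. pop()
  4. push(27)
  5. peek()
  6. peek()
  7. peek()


push(24) -> [24]
push(44) -> [24, 44]
pop()->44, [24]
push(27) -> [24, 27]
peek()->27
peek()->27
peek()->27

Final stack: [24, 27]


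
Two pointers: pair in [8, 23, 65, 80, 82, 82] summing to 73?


lo=0(8)+hi=5(82)=90
lo=0(8)+hi=4(82)=90
lo=0(8)+hi=3(80)=88
lo=0(8)+hi=2(65)=73

Yes: 8+65=73


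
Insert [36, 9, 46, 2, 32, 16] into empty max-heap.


Insert 36: [36]
Insert 9: [36, 9]
Insert 46: [46, 9, 36]
Insert 2: [46, 9, 36, 2]
Insert 32: [46, 32, 36, 2, 9]
Insert 16: [46, 32, 36, 2, 9, 16]

Final heap: [46, 32, 36, 2, 9, 16]


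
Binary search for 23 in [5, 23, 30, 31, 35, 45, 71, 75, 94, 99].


Step 1: lo=0, hi=9, mid=4, val=35
Step 2: lo=0, hi=3, mid=1, val=23

Found at index 1


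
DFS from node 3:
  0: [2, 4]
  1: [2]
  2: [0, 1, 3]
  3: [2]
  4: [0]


Visit 3, push [2]
Visit 2, push [1, 0]
Visit 0, push [4]
Visit 4, push []
Visit 1, push []

DFS order: [3, 2, 0, 4, 1]


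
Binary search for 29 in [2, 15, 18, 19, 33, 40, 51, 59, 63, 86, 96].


Step 1: lo=0, hi=10, mid=5, val=40
Step 2: lo=0, hi=4, mid=2, val=18
Step 3: lo=3, hi=4, mid=3, val=19
Step 4: lo=4, hi=4, mid=4, val=33

Not found


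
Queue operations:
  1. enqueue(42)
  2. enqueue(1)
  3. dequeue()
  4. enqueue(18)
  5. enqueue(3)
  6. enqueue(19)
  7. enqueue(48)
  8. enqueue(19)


enqueue(42) -> [42]
enqueue(1) -> [42, 1]
dequeue()->42, [1]
enqueue(18) -> [1, 18]
enqueue(3) -> [1, 18, 3]
enqueue(19) -> [1, 18, 3, 19]
enqueue(48) -> [1, 18, 3, 19, 48]
enqueue(19) -> [1, 18, 3, 19, 48, 19]

Final queue: [1, 18, 3, 19, 48, 19]


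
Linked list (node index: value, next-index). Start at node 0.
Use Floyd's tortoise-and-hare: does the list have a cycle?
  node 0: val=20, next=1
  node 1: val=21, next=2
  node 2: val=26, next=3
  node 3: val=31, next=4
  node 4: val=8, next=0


Floyd's tortoise (slow, +1) and hare (fast, +2):
  init: slow=0, fast=0
  step 1: slow=1, fast=2
  step 2: slow=2, fast=4
  step 3: slow=3, fast=1
  step 4: slow=4, fast=3
  step 5: slow=0, fast=0
  slow == fast at node 0: cycle detected

Cycle: yes


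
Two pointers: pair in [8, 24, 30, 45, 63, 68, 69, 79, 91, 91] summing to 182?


lo=0(8)+hi=9(91)=99
lo=1(24)+hi=9(91)=115
lo=2(30)+hi=9(91)=121
lo=3(45)+hi=9(91)=136
lo=4(63)+hi=9(91)=154
lo=5(68)+hi=9(91)=159
lo=6(69)+hi=9(91)=160
lo=7(79)+hi=9(91)=170
lo=8(91)+hi=9(91)=182

Yes: 91+91=182


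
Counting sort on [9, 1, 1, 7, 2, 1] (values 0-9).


Input: [9, 1, 1, 7, 2, 1]
Counts: [0, 3, 1, 0, 0, 0, 0, 1, 0, 1]

Sorted: [1, 1, 1, 2, 7, 9]


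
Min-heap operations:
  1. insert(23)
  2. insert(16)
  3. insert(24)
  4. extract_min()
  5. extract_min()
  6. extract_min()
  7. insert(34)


insert(23) -> [23]
insert(16) -> [16, 23]
insert(24) -> [16, 23, 24]
extract_min()->16, [23, 24]
extract_min()->23, [24]
extract_min()->24, []
insert(34) -> [34]

Final heap: [34]


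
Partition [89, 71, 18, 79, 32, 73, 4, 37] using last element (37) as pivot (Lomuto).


Pivot: 37
  18 <= 37: swap -> [18, 71, 89, 79, 32, 73, 4, 37]
  32 <= 37: swap -> [18, 32, 89, 79, 71, 73, 4, 37]
  4 <= 37: swap -> [18, 32, 4, 79, 71, 73, 89, 37]
Place pivot at 3: [18, 32, 4, 37, 71, 73, 89, 79]

Partitioned: [18, 32, 4, 37, 71, 73, 89, 79]


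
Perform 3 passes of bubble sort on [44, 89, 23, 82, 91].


Initial: [44, 89, 23, 82, 91]
Pass 1: [44, 23, 82, 89, 91] (2 swaps)
Pass 2: [23, 44, 82, 89, 91] (1 swaps)
Pass 3: [23, 44, 82, 89, 91] (0 swaps)

After 3 passes: [23, 44, 82, 89, 91]


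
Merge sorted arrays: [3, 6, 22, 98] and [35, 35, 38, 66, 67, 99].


Take 3 from A
Take 6 from A
Take 22 from A
Take 35 from B
Take 35 from B
Take 38 from B
Take 66 from B
Take 67 from B
Take 98 from A

Merged: [3, 6, 22, 35, 35, 38, 66, 67, 98, 99]


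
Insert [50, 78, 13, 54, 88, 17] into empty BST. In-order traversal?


Insert 50: root
Insert 78: R from 50
Insert 13: L from 50
Insert 54: R from 50 -> L from 78
Insert 88: R from 50 -> R from 78
Insert 17: L from 50 -> R from 13

In-order: [13, 17, 50, 54, 78, 88]


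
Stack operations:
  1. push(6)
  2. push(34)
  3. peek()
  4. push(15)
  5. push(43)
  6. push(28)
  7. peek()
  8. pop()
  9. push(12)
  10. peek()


push(6) -> [6]
push(34) -> [6, 34]
peek()->34
push(15) -> [6, 34, 15]
push(43) -> [6, 34, 15, 43]
push(28) -> [6, 34, 15, 43, 28]
peek()->28
pop()->28, [6, 34, 15, 43]
push(12) -> [6, 34, 15, 43, 12]
peek()->12

Final stack: [6, 34, 15, 43, 12]


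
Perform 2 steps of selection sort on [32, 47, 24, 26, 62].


Initial: [32, 47, 24, 26, 62]
Step 1: min=24 at 2
  Swap: [24, 47, 32, 26, 62]
Step 2: min=26 at 3
  Swap: [24, 26, 32, 47, 62]

After 2 steps: [24, 26, 32, 47, 62]


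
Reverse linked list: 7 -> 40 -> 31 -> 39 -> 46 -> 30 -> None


Step 1: curr=7, set curr.next=prev(None) | reversed so far: 7
Step 2: curr=40, set curr.next=prev(7) | reversed so far: 40 -> 7
Step 3: curr=31, set curr.next=prev(40) | reversed so far: 31 -> 40 -> 7
Step 4: curr=39, set curr.next=prev(31) | reversed so far: 39 -> 31 -> 40 -> 7
Step 5: curr=46, set curr.next=prev(39) | reversed so far: 46 -> 39 -> 31 -> 40 -> 7
Step 6: curr=30, set curr.next=prev(46) | reversed so far: 30 -> 46 -> 39 -> 31 -> 40 -> 7

30 -> 46 -> 39 -> 31 -> 40 -> 7 -> None


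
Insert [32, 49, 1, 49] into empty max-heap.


Insert 32: [32]
Insert 49: [49, 32]
Insert 1: [49, 32, 1]
Insert 49: [49, 49, 1, 32]

Final heap: [49, 49, 1, 32]


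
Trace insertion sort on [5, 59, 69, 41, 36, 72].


Initial: [5, 59, 69, 41, 36, 72]
Insert 59: [5, 59, 69, 41, 36, 72]
Insert 69: [5, 59, 69, 41, 36, 72]
Insert 41: [5, 41, 59, 69, 36, 72]
Insert 36: [5, 36, 41, 59, 69, 72]
Insert 72: [5, 36, 41, 59, 69, 72]

Sorted: [5, 36, 41, 59, 69, 72]


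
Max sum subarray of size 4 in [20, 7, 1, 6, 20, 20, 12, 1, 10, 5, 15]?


[0:4]: 34
[1:5]: 34
[2:6]: 47
[3:7]: 58
[4:8]: 53
[5:9]: 43
[6:10]: 28
[7:11]: 31

Max: 58 at [3:7]


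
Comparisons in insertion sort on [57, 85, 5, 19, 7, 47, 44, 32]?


Algorithm: insertion sort
Input: [57, 85, 5, 19, 7, 47, 44, 32]
Sorted: [5, 7, 19, 32, 44, 47, 57, 85]

22


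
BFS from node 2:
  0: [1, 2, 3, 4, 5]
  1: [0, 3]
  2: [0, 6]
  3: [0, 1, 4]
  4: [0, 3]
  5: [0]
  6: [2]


Visit 2, enqueue [0, 6]
Visit 0, enqueue [1, 3, 4, 5]
Visit 6, enqueue []
Visit 1, enqueue []
Visit 3, enqueue []
Visit 4, enqueue []
Visit 5, enqueue []

BFS order: [2, 0, 6, 1, 3, 4, 5]


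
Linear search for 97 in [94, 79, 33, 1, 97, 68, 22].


i=0: 94!=97
i=1: 79!=97
i=2: 33!=97
i=3: 1!=97
i=4: 97==97 found!

Found at 4, 5 comps


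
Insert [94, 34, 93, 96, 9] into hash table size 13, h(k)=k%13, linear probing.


Insert 94: h=3 -> slot 3
Insert 34: h=8 -> slot 8
Insert 93: h=2 -> slot 2
Insert 96: h=5 -> slot 5
Insert 9: h=9 -> slot 9

Table: [None, None, 93, 94, None, 96, None, None, 34, 9, None, None, None]


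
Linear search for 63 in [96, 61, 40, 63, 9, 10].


i=0: 96!=63
i=1: 61!=63
i=2: 40!=63
i=3: 63==63 found!

Found at 3, 4 comps


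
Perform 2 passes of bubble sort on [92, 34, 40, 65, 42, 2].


Initial: [92, 34, 40, 65, 42, 2]
Pass 1: [34, 40, 65, 42, 2, 92] (5 swaps)
Pass 2: [34, 40, 42, 2, 65, 92] (2 swaps)

After 2 passes: [34, 40, 42, 2, 65, 92]


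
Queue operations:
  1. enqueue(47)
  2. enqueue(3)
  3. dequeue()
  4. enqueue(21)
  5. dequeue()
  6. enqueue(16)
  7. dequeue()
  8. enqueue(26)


enqueue(47) -> [47]
enqueue(3) -> [47, 3]
dequeue()->47, [3]
enqueue(21) -> [3, 21]
dequeue()->3, [21]
enqueue(16) -> [21, 16]
dequeue()->21, [16]
enqueue(26) -> [16, 26]

Final queue: [16, 26]


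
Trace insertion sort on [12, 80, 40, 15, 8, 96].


Initial: [12, 80, 40, 15, 8, 96]
Insert 80: [12, 80, 40, 15, 8, 96]
Insert 40: [12, 40, 80, 15, 8, 96]
Insert 15: [12, 15, 40, 80, 8, 96]
Insert 8: [8, 12, 15, 40, 80, 96]
Insert 96: [8, 12, 15, 40, 80, 96]

Sorted: [8, 12, 15, 40, 80, 96]


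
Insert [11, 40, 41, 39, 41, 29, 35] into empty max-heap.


Insert 11: [11]
Insert 40: [40, 11]
Insert 41: [41, 11, 40]
Insert 39: [41, 39, 40, 11]
Insert 41: [41, 41, 40, 11, 39]
Insert 29: [41, 41, 40, 11, 39, 29]
Insert 35: [41, 41, 40, 11, 39, 29, 35]

Final heap: [41, 41, 40, 11, 39, 29, 35]


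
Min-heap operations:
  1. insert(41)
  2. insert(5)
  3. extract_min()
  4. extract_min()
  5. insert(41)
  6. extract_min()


insert(41) -> [41]
insert(5) -> [5, 41]
extract_min()->5, [41]
extract_min()->41, []
insert(41) -> [41]
extract_min()->41, []

Final heap: []


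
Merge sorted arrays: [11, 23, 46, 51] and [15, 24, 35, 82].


Take 11 from A
Take 15 from B
Take 23 from A
Take 24 from B
Take 35 from B
Take 46 from A
Take 51 from A

Merged: [11, 15, 23, 24, 35, 46, 51, 82]


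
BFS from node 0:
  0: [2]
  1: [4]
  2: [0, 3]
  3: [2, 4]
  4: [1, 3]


Visit 0, enqueue [2]
Visit 2, enqueue [3]
Visit 3, enqueue [4]
Visit 4, enqueue [1]
Visit 1, enqueue []

BFS order: [0, 2, 3, 4, 1]


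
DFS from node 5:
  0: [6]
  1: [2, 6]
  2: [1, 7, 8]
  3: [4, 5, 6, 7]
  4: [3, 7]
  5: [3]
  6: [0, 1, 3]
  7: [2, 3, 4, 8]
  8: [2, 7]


Visit 5, push [3]
Visit 3, push [7, 6, 4]
Visit 4, push [7]
Visit 7, push [8, 2]
Visit 2, push [8, 1]
Visit 1, push [6]
Visit 6, push [0]
Visit 0, push []
Visit 8, push []

DFS order: [5, 3, 4, 7, 2, 1, 6, 0, 8]


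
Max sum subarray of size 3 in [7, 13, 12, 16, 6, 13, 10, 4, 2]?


[0:3]: 32
[1:4]: 41
[2:5]: 34
[3:6]: 35
[4:7]: 29
[5:8]: 27
[6:9]: 16

Max: 41 at [1:4]


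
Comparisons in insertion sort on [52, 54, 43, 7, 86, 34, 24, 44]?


Algorithm: insertion sort
Input: [52, 54, 43, 7, 86, 34, 24, 44]
Sorted: [7, 24, 34, 43, 44, 52, 54, 86]

22


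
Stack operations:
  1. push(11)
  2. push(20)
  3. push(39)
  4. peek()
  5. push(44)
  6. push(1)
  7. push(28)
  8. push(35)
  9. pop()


push(11) -> [11]
push(20) -> [11, 20]
push(39) -> [11, 20, 39]
peek()->39
push(44) -> [11, 20, 39, 44]
push(1) -> [11, 20, 39, 44, 1]
push(28) -> [11, 20, 39, 44, 1, 28]
push(35) -> [11, 20, 39, 44, 1, 28, 35]
pop()->35, [11, 20, 39, 44, 1, 28]

Final stack: [11, 20, 39, 44, 1, 28]


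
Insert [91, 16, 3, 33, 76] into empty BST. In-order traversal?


Insert 91: root
Insert 16: L from 91
Insert 3: L from 91 -> L from 16
Insert 33: L from 91 -> R from 16
Insert 76: L from 91 -> R from 16 -> R from 33

In-order: [3, 16, 33, 76, 91]


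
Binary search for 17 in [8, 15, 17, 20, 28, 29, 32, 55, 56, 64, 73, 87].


Step 1: lo=0, hi=11, mid=5, val=29
Step 2: lo=0, hi=4, mid=2, val=17

Found at index 2


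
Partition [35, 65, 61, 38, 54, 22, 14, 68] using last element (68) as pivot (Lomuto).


Pivot: 68
  35 <= 68: advance i (no swap)
  65 <= 68: advance i (no swap)
  61 <= 68: advance i (no swap)
  38 <= 68: advance i (no swap)
  54 <= 68: advance i (no swap)
  22 <= 68: advance i (no swap)
  14 <= 68: advance i (no swap)
Place pivot at 7: [35, 65, 61, 38, 54, 22, 14, 68]

Partitioned: [35, 65, 61, 38, 54, 22, 14, 68]


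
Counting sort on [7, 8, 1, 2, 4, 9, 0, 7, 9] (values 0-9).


Input: [7, 8, 1, 2, 4, 9, 0, 7, 9]
Counts: [1, 1, 1, 0, 1, 0, 0, 2, 1, 2]

Sorted: [0, 1, 2, 4, 7, 7, 8, 9, 9]


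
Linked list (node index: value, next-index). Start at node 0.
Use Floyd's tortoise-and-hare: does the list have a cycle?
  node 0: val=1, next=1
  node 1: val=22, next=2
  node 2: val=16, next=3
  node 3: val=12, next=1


Floyd's tortoise (slow, +1) and hare (fast, +2):
  init: slow=0, fast=0
  step 1: slow=1, fast=2
  step 2: slow=2, fast=1
  step 3: slow=3, fast=3
  slow == fast at node 3: cycle detected

Cycle: yes


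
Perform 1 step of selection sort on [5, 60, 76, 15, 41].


Initial: [5, 60, 76, 15, 41]
Step 1: min=5 at 0
  Swap: [5, 60, 76, 15, 41]

After 1 step: [5, 60, 76, 15, 41]


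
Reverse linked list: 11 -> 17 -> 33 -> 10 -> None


Step 1: curr=11, set curr.next=prev(None) | reversed so far: 11
Step 2: curr=17, set curr.next=prev(11) | reversed so far: 17 -> 11
Step 3: curr=33, set curr.next=prev(17) | reversed so far: 33 -> 17 -> 11
Step 4: curr=10, set curr.next=prev(33) | reversed so far: 10 -> 33 -> 17 -> 11

10 -> 33 -> 17 -> 11 -> None


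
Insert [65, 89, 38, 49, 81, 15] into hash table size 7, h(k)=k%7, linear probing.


Insert 65: h=2 -> slot 2
Insert 89: h=5 -> slot 5
Insert 38: h=3 -> slot 3
Insert 49: h=0 -> slot 0
Insert 81: h=4 -> slot 4
Insert 15: h=1 -> slot 1

Table: [49, 15, 65, 38, 81, 89, None]


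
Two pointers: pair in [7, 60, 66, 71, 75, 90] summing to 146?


lo=0(7)+hi=5(90)=97
lo=1(60)+hi=5(90)=150
lo=1(60)+hi=4(75)=135
lo=2(66)+hi=4(75)=141
lo=3(71)+hi=4(75)=146

Yes: 71+75=146


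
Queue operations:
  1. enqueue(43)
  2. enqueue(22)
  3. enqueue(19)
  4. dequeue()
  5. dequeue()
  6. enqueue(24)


enqueue(43) -> [43]
enqueue(22) -> [43, 22]
enqueue(19) -> [43, 22, 19]
dequeue()->43, [22, 19]
dequeue()->22, [19]
enqueue(24) -> [19, 24]

Final queue: [19, 24]


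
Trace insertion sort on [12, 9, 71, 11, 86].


Initial: [12, 9, 71, 11, 86]
Insert 9: [9, 12, 71, 11, 86]
Insert 71: [9, 12, 71, 11, 86]
Insert 11: [9, 11, 12, 71, 86]
Insert 86: [9, 11, 12, 71, 86]

Sorted: [9, 11, 12, 71, 86]


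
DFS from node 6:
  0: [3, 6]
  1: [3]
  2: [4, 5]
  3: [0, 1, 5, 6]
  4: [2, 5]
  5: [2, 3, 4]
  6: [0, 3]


Visit 6, push [3, 0]
Visit 0, push [3]
Visit 3, push [5, 1]
Visit 1, push []
Visit 5, push [4, 2]
Visit 2, push [4]
Visit 4, push []

DFS order: [6, 0, 3, 1, 5, 2, 4]


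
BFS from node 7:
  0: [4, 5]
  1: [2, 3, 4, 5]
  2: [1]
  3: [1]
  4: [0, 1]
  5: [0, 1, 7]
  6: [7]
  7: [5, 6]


Visit 7, enqueue [5, 6]
Visit 5, enqueue [0, 1]
Visit 6, enqueue []
Visit 0, enqueue [4]
Visit 1, enqueue [2, 3]
Visit 4, enqueue []
Visit 2, enqueue []
Visit 3, enqueue []

BFS order: [7, 5, 6, 0, 1, 4, 2, 3]


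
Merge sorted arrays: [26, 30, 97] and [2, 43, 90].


Take 2 from B
Take 26 from A
Take 30 from A
Take 43 from B
Take 90 from B

Merged: [2, 26, 30, 43, 90, 97]


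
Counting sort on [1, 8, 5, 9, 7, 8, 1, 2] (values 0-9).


Input: [1, 8, 5, 9, 7, 8, 1, 2]
Counts: [0, 2, 1, 0, 0, 1, 0, 1, 2, 1]

Sorted: [1, 1, 2, 5, 7, 8, 8, 9]


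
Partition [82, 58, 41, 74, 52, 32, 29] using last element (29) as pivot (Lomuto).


Pivot: 29
Place pivot at 0: [29, 58, 41, 74, 52, 32, 82]

Partitioned: [29, 58, 41, 74, 52, 32, 82]


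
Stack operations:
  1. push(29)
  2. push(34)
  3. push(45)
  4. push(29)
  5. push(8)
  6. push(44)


push(29) -> [29]
push(34) -> [29, 34]
push(45) -> [29, 34, 45]
push(29) -> [29, 34, 45, 29]
push(8) -> [29, 34, 45, 29, 8]
push(44) -> [29, 34, 45, 29, 8, 44]

Final stack: [29, 34, 45, 29, 8, 44]


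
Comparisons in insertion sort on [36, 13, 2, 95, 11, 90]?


Algorithm: insertion sort
Input: [36, 13, 2, 95, 11, 90]
Sorted: [2, 11, 13, 36, 90, 95]

10


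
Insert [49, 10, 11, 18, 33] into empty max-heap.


Insert 49: [49]
Insert 10: [49, 10]
Insert 11: [49, 10, 11]
Insert 18: [49, 18, 11, 10]
Insert 33: [49, 33, 11, 10, 18]

Final heap: [49, 33, 11, 10, 18]


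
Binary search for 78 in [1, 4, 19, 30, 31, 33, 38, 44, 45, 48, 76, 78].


Step 1: lo=0, hi=11, mid=5, val=33
Step 2: lo=6, hi=11, mid=8, val=45
Step 3: lo=9, hi=11, mid=10, val=76
Step 4: lo=11, hi=11, mid=11, val=78

Found at index 11


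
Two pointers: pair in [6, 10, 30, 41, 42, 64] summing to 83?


lo=0(6)+hi=5(64)=70
lo=1(10)+hi=5(64)=74
lo=2(30)+hi=5(64)=94
lo=2(30)+hi=4(42)=72
lo=3(41)+hi=4(42)=83

Yes: 41+42=83


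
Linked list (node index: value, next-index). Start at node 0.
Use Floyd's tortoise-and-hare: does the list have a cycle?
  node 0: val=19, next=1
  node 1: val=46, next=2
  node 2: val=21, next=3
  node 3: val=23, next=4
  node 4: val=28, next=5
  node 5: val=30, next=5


Floyd's tortoise (slow, +1) and hare (fast, +2):
  init: slow=0, fast=0
  step 1: slow=1, fast=2
  step 2: slow=2, fast=4
  step 3: slow=3, fast=5
  step 4: slow=4, fast=5
  step 5: slow=5, fast=5
  slow == fast at node 5: cycle detected

Cycle: yes


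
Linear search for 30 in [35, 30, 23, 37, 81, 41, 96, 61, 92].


i=0: 35!=30
i=1: 30==30 found!

Found at 1, 2 comps


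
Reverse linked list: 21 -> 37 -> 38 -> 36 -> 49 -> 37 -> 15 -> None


Step 1: curr=21, set curr.next=prev(None) | reversed so far: 21
Step 2: curr=37, set curr.next=prev(21) | reversed so far: 37 -> 21
Step 3: curr=38, set curr.next=prev(37) | reversed so far: 38 -> 37 -> 21
Step 4: curr=36, set curr.next=prev(38) | reversed so far: 36 -> 38 -> 37 -> 21
Step 5: curr=49, set curr.next=prev(36) | reversed so far: 49 -> 36 -> 38 -> 37 -> 21
Step 6: curr=37, set curr.next=prev(49) | reversed so far: 37 -> 49 -> 36 -> 38 -> 37 -> 21
Step 7: curr=15, set curr.next=prev(37) | reversed so far: 15 -> 37 -> 49 -> 36 -> 38 -> 37 -> 21

15 -> 37 -> 49 -> 36 -> 38 -> 37 -> 21 -> None


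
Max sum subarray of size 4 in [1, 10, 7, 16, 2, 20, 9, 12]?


[0:4]: 34
[1:5]: 35
[2:6]: 45
[3:7]: 47
[4:8]: 43

Max: 47 at [3:7]


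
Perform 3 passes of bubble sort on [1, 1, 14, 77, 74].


Initial: [1, 1, 14, 77, 74]
Pass 1: [1, 1, 14, 74, 77] (1 swaps)
Pass 2: [1, 1, 14, 74, 77] (0 swaps)
Pass 3: [1, 1, 14, 74, 77] (0 swaps)

After 3 passes: [1, 1, 14, 74, 77]


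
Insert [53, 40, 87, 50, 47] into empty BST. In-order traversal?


Insert 53: root
Insert 40: L from 53
Insert 87: R from 53
Insert 50: L from 53 -> R from 40
Insert 47: L from 53 -> R from 40 -> L from 50

In-order: [40, 47, 50, 53, 87]


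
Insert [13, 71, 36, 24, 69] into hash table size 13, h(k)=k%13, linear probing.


Insert 13: h=0 -> slot 0
Insert 71: h=6 -> slot 6
Insert 36: h=10 -> slot 10
Insert 24: h=11 -> slot 11
Insert 69: h=4 -> slot 4

Table: [13, None, None, None, 69, None, 71, None, None, None, 36, 24, None]


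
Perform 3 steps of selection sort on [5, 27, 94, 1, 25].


Initial: [5, 27, 94, 1, 25]
Step 1: min=1 at 3
  Swap: [1, 27, 94, 5, 25]
Step 2: min=5 at 3
  Swap: [1, 5, 94, 27, 25]
Step 3: min=25 at 4
  Swap: [1, 5, 25, 27, 94]

After 3 steps: [1, 5, 25, 27, 94]


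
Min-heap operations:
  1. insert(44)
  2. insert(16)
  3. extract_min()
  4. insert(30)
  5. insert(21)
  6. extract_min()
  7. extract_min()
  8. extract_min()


insert(44) -> [44]
insert(16) -> [16, 44]
extract_min()->16, [44]
insert(30) -> [30, 44]
insert(21) -> [21, 44, 30]
extract_min()->21, [30, 44]
extract_min()->30, [44]
extract_min()->44, []

Final heap: []


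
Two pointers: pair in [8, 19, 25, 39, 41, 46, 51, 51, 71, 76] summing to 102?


lo=0(8)+hi=9(76)=84
lo=1(19)+hi=9(76)=95
lo=2(25)+hi=9(76)=101
lo=3(39)+hi=9(76)=115
lo=3(39)+hi=8(71)=110
lo=3(39)+hi=7(51)=90
lo=4(41)+hi=7(51)=92
lo=5(46)+hi=7(51)=97
lo=6(51)+hi=7(51)=102

Yes: 51+51=102


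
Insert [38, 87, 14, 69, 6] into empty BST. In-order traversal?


Insert 38: root
Insert 87: R from 38
Insert 14: L from 38
Insert 69: R from 38 -> L from 87
Insert 6: L from 38 -> L from 14

In-order: [6, 14, 38, 69, 87]


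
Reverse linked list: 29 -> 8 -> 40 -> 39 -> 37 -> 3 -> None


Step 1: curr=29, set curr.next=prev(None) | reversed so far: 29
Step 2: curr=8, set curr.next=prev(29) | reversed so far: 8 -> 29
Step 3: curr=40, set curr.next=prev(8) | reversed so far: 40 -> 8 -> 29
Step 4: curr=39, set curr.next=prev(40) | reversed so far: 39 -> 40 -> 8 -> 29
Step 5: curr=37, set curr.next=prev(39) | reversed so far: 37 -> 39 -> 40 -> 8 -> 29
Step 6: curr=3, set curr.next=prev(37) | reversed so far: 3 -> 37 -> 39 -> 40 -> 8 -> 29

3 -> 37 -> 39 -> 40 -> 8 -> 29 -> None


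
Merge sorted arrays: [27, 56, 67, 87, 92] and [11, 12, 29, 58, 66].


Take 11 from B
Take 12 from B
Take 27 from A
Take 29 from B
Take 56 from A
Take 58 from B
Take 66 from B

Merged: [11, 12, 27, 29, 56, 58, 66, 67, 87, 92]


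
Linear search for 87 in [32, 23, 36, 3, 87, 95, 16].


i=0: 32!=87
i=1: 23!=87
i=2: 36!=87
i=3: 3!=87
i=4: 87==87 found!

Found at 4, 5 comps


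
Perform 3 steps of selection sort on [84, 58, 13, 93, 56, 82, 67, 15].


Initial: [84, 58, 13, 93, 56, 82, 67, 15]
Step 1: min=13 at 2
  Swap: [13, 58, 84, 93, 56, 82, 67, 15]
Step 2: min=15 at 7
  Swap: [13, 15, 84, 93, 56, 82, 67, 58]
Step 3: min=56 at 4
  Swap: [13, 15, 56, 93, 84, 82, 67, 58]

After 3 steps: [13, 15, 56, 93, 84, 82, 67, 58]


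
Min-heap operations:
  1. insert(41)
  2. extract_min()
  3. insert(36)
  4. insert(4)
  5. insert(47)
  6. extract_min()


insert(41) -> [41]
extract_min()->41, []
insert(36) -> [36]
insert(4) -> [4, 36]
insert(47) -> [4, 36, 47]
extract_min()->4, [36, 47]

Final heap: [36, 47]


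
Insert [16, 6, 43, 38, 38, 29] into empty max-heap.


Insert 16: [16]
Insert 6: [16, 6]
Insert 43: [43, 6, 16]
Insert 38: [43, 38, 16, 6]
Insert 38: [43, 38, 16, 6, 38]
Insert 29: [43, 38, 29, 6, 38, 16]

Final heap: [43, 38, 29, 6, 38, 16]
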